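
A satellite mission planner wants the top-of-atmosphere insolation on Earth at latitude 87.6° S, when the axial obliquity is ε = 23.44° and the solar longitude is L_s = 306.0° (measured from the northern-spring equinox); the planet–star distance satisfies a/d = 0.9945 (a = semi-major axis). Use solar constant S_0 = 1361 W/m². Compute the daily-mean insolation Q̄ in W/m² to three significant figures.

Solar declination: sin δ = sin ε · sin L_s = sin 23.44° × sin 306.0° = -0.32182, so δ = -18.773°.
cos h₀ = −tan(-87.6°) tan(-18.773°) = -8.1098 ≤ −1 ⇒ polar day, h₀ = π.
Bracket: h₀ sin ϕ sin δ + cos ϕ cos δ sin h₀ = 3.1416×-0.99912×-0.32182 + 0.04188×0.94680×0.00000 = 1.010140 + 0.000000 = 1.010140.
Inverse-square distance factor (a/d)² = 0.9945² = 0.989030.
Q̄ = (S_0/π) × 0.989030 × [bracket] = (1361/π) × 0.989030 × 1.010140 = 432.8 W/m².

Q̄ ≈ 433 W/m²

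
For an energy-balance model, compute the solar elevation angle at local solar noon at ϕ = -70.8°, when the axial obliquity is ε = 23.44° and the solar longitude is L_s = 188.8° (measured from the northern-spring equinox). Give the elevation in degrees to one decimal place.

Solar declination: sin δ = sin ε · sin L_s = sin 23.44° × sin 188.8° = -0.06086, so δ = -3.489°.
At local noon the hour angle is zero, so the zenith angle equals |ϕ − δ| = |-70.8° − (-3.489°)| = 67.311°.
Elevation = 90° − 67.311° = 22.7°.

22.7°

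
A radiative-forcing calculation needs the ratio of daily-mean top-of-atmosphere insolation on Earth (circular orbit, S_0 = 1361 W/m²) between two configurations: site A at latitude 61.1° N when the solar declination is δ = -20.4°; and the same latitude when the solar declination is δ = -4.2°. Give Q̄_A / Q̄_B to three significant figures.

Q̄_A / Q̄_B ≈ 0.210

— Configuration A (ϕ=+61.1°):
cos h₀ = −tan(+61.1°) tan(-20.400°) = 0.6737, h₀ = 0.8316 rad.
Bracket: h₀ sin ϕ sin δ + cos ϕ cos δ sin h₀ = 0.8316×0.87546×-0.34857 + 0.48328×0.93728×0.73901 = -0.253770 + 0.334748 = 0.080978.
Q̄ = (S_0/π) × [bracket] = (1361/π) × 0.080978 = 35.081 W/m².
— Configuration B (ϕ=+61.1°):
cos h₀ = −tan(+61.1°) tan(-4.200°) = 0.1330, h₀ = 1.4374 rad.
Bracket: h₀ sin ϕ sin δ + cos ϕ cos δ sin h₀ = 1.4374×0.87546×-0.07324 + 0.48328×0.99731×0.99111 = -0.092164 + 0.477695 = 0.385531.
Q̄ = (S_0/π) × [bracket] = (1361/π) × 0.385531 = 167.02 W/m².
Ratio Q̄_A / Q̄_B = 35.081 / 167.02 = 0.2100.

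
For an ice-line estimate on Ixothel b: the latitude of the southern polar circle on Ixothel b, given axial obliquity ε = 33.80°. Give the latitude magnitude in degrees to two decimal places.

The polar circle is the lowest latitude that experiences at least one full rotation of continuous darkness at the northern-summer solstice; it lies at |ϕ| = 90° − ε = 90° − 33.80° = 56.20°.

56.20°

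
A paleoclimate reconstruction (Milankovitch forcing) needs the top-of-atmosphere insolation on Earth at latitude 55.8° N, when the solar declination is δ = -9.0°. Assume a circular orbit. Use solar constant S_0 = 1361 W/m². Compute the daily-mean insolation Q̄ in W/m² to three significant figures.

cos h₀ = −tan(+55.8°) tan(-9.000°) = 0.2331, h₀ = 1.3356 rad.
Bracket: h₀ sin ϕ sin δ + cos ϕ cos δ sin h₀ = 1.3356×0.82708×-0.15643 + 0.56208×0.98769×0.97246 = -0.172800 + 0.539872 = 0.367072.
Q̄ = (S_0/π) × [bracket] = (1361/π) × 0.367072 = 159.0 W/m².

Q̄ ≈ 159 W/m²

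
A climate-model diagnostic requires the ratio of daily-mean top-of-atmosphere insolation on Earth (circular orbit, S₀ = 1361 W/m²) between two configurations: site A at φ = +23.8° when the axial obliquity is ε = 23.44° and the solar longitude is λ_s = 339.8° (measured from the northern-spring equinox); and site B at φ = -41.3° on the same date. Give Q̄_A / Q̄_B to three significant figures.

— Configuration A (φ=+23.8°):
Solar declination: sin δ = sin ε · sin λ_s = sin 23.44° × sin 339.8° = -0.13736, so δ = -7.895°.
cos H₀ = −tan(+23.8°) tan(-7.895°) = 0.0612, H₀ = 1.5096 rad.
Bracket: H₀ sin φ sin δ + cos φ cos δ sin H₀ = 1.5096×0.40355×-0.13736 + 0.91496×0.99052×0.99813 = -0.083680 + 0.904591 = 0.820911.
Q̄ = (S₀/π) × [bracket] = (1361/π) × 0.820911 = 355.63 W/m².
— Configuration B (φ=-41.3°):
cos H₀ = −tan(-41.3°) tan(-7.895°) = -0.1218, H₀ = 1.6929 rad.
Bracket: H₀ sin φ sin δ + cos φ cos δ sin H₀ = 1.6929×-0.66000×-0.13736 + 0.75126×0.99052×0.99255 = 0.153474 + 0.738594 = 0.892068.
Q̄ = (S₀/π) × [bracket] = (1361/π) × 0.892068 = 386.46 W/m².
Ratio Q̄_A / Q̄_B = 355.63 / 386.46 = 0.9202.

Q̄_A / Q̄_B ≈ 0.920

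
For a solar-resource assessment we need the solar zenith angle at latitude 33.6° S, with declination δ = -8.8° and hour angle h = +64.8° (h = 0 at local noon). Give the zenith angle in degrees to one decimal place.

cos θ_z = sin φ sin δ + cos φ cos δ cos h = 0.084661 + 0.350466 = 0.435127.
θ_z = arccos(0.435127) = 64.2°.

θ_z = 64.2°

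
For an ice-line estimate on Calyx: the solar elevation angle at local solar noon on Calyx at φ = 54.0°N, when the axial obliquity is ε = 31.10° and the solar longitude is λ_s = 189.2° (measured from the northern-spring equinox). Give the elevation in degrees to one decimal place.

31.3°

Solar declination: sin δ = sin ε · sin λ_s = sin 31.10° × sin 189.2° = -0.08258, so δ = -4.737°.
At local noon the hour angle is zero, so the zenith angle equals |φ − δ| = |+54.0° − (-4.737°)| = 58.737°.
Elevation = 90° − 58.737° = 31.3°.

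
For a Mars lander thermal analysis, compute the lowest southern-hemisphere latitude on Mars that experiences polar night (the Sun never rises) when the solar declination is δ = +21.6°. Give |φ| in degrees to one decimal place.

|φ| = 68.4°

Polar night requires cos H₀ = −tan φ tan δ ≥ 1, i.e. tan φ tan δ ≤ −1.
The boundary is |tan φ| · |tan δ| = 1, so |φ| = 90° − |δ| = 90° − 21.6° = 68.4° in the southern hemisphere.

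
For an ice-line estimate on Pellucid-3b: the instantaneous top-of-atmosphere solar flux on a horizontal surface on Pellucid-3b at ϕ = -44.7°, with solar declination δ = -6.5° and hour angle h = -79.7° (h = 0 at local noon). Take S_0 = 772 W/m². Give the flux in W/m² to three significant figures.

cos θ_z = sin ϕ sin δ + cos ϕ cos δ cos h = 0.079627 + 0.126276 = 0.205903.
Flux = S_0 · cos θ_z = 772 × 0.205903 = 159.0 W/m².

159 W/m²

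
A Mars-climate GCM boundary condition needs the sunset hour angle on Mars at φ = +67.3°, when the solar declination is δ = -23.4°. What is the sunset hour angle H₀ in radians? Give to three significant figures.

cos H₀ = −tan φ · tan δ = 1.0345 ≥ 1, so the Sun never rises (polar night) and H₀ = 0.

H₀ = 0.00 rad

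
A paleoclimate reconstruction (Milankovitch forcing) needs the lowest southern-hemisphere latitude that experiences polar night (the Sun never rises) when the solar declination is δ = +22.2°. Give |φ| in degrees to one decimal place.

|φ| = 67.8°

Polar night requires cos H₀ = −tan φ tan δ ≥ 1, i.e. tan φ tan δ ≤ −1.
The boundary is |tan φ| · |tan δ| = 1, so |φ| = 90° − |δ| = 90° − 22.2° = 67.8° in the southern hemisphere.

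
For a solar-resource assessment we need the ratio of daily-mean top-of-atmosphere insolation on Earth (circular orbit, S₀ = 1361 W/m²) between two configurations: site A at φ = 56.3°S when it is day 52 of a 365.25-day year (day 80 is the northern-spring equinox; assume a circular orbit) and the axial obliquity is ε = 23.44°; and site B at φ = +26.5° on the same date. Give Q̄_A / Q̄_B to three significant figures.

— Configuration A (φ=-56.3°):
Solar longitude: λ_s = 360° × (52 − 80)/365.25 = -27.598°, i.e. -27.598° + 360° = 332.402°.
sin δ = sin 23.44° × sin 332.402° = -0.18428, so δ = -10.619°.
cos H₀ = −tan(-56.3°) tan(-10.619°) = -0.2811, H₀ = 1.8558 rad.
Bracket: H₀ sin φ sin δ + cos φ cos δ sin H₀ = 1.8558×-0.83195×-0.18428 + 0.55484×0.98287×0.95967 = 0.284516 + 0.523342 = 0.807858.
Q̄ = (S₀/π) × [bracket] = (1361/π) × 0.807858 = 349.98 W/m².
— Configuration B (φ=+26.5°):
cos H₀ = −tan(+26.5°) tan(-10.619°) = 0.0935, H₀ = 1.4772 rad.
Bracket: H₀ sin φ sin δ + cos φ cos δ sin H₀ = 1.4772×0.44620×-0.18428 + 0.89493×0.98287×0.99562 = -0.121464 + 0.875747 = 0.754283.
Q̄ = (S₀/π) × [bracket] = (1361/π) × 0.754283 = 326.77 W/m².
Ratio Q̄_A / Q̄_B = 349.98 / 326.77 = 1.071.

Q̄_A / Q̄_B ≈ 1.07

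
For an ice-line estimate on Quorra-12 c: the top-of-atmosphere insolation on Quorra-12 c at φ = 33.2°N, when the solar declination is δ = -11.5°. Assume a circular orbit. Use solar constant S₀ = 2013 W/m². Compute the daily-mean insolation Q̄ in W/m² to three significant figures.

Q̄ ≈ 420 W/m²

cos H₀ = −tan(+33.2°) tan(-11.500°) = 0.1331, H₀ = 1.4373 rad.
Bracket: H₀ sin φ sin δ + cos φ cos δ sin H₀ = 1.4373×0.54756×-0.19937 + 0.83676×0.97992×0.99110 = -0.156906 + 0.812660 = 0.655754.
Q̄ = (S₀/π) × [bracket] = (2013/π) × 0.655754 = 420.2 W/m².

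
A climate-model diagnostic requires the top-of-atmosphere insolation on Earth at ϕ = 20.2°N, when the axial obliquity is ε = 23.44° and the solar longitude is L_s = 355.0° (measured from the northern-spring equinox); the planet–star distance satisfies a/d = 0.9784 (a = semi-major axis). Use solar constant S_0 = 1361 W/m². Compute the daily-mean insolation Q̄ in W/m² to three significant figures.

Q̄ ≈ 381 W/m²

Solar declination: sin δ = sin ε · sin L_s = sin 23.44° × sin 355.0° = -0.03467, so δ = -1.987°.
cos h₀ = −tan(+20.2°) tan(-1.987°) = 0.0128, h₀ = 1.5580 rad.
Bracket: h₀ sin ϕ sin δ + cos ϕ cos δ sin h₀ = 1.5580×0.34530×-0.03467 + 0.93849×0.99940×0.99992 = -0.018652 + 0.937852 = 0.919200.
Inverse-square distance factor (a/d)² = 0.9784² = 0.957267.
Q̄ = (S_0/π) × 0.957267 × [bracket] = (1361/π) × 0.957267 × 0.919200 = 381.2 W/m².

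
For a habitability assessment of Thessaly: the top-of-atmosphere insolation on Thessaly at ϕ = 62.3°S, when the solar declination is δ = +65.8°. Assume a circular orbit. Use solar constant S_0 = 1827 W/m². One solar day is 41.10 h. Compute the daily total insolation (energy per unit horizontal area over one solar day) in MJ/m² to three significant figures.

0.00 MJ/m²

cos h₀ = −tan(-62.3°) tan(+65.800°) = 4.2382 ≥ 1 ⇒ polar night, h₀ = 0 and Q̄ = 0.
Daily total = Q̄ × 41.10 h × 3600 s/h = 0.00 MJ/m².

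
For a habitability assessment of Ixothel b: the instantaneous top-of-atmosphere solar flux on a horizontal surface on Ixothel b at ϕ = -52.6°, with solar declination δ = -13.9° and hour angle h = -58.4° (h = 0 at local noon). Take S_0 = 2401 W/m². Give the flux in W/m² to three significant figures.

1.20e+03 W/m²

cos θ_z = sin ϕ sin δ + cos ϕ cos δ cos h = 0.190841 + 0.308937 = 0.499778.
Flux = S_0 · cos θ_z = 2401 × 0.499778 = 1200 W/m².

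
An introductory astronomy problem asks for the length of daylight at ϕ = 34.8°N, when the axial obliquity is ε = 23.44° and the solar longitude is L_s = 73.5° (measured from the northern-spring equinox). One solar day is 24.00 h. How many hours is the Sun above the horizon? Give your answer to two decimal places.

Solar declination: sin δ = sin ε · sin L_s = sin 23.44° × sin 73.5° = 0.38141, so δ = +22.421°.
cos h₀ = −tan ϕ · tan δ = −tan(+34.8°) × tan(+22.421°) = -0.2868, so h₀ = 1.8616 rad = 106.66°.
Daylight = 2h₀/(2π) × 24.00 h = (1.8616/π) × 24.00 = 14.22 h.

14.22 h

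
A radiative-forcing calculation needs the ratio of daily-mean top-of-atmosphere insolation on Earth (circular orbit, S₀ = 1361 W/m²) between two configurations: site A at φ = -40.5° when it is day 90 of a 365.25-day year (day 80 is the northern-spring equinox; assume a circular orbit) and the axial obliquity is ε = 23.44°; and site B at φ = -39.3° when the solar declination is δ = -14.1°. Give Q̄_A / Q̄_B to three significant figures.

Q̄_A / Q̄_B ≈ 0.684

— Configuration A (φ=-40.5°):
Solar longitude: λ_s = 360° × (90 − 80)/365.25 = 9.856°.
sin δ = sin 23.44° × sin 9.856° = 0.06809, so δ = +3.904°.
cos H₀ = −tan(-40.5°) tan(+3.904°) = 0.0583, H₀ = 1.5125 rad.
Bracket: H₀ sin φ sin δ + cos φ cos δ sin H₀ = 1.5125×-0.64945×0.06809 + 0.76041×0.99768×0.99830 = -0.066884 + 0.757356 = 0.690472.
Q̄ = (S₀/π) × [bracket] = (1361/π) × 0.690472 = 299.13 W/m².
— Configuration B (φ=-39.3°):
cos H₀ = −tan(-39.3°) tan(-14.100°) = -0.2056, H₀ = 1.7779 rad.
Bracket: H₀ sin φ sin δ + cos φ cos δ sin H₀ = 1.7779×-0.63338×-0.24362 + 0.77384×0.96987×0.97864 = 0.274337 + 0.734493 = 1.008830.
Q̄ = (S₀/π) × [bracket] = (1361/π) × 1.008830 = 437.05 W/m².
Ratio Q̄_A / Q̄_B = 299.13 / 437.05 = 0.6844.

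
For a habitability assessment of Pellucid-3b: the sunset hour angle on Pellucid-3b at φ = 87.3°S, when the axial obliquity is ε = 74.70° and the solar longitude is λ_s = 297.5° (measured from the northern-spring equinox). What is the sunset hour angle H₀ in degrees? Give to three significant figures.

H₀ = 180°

Solar declination: sin δ = sin ε · sin λ_s = sin 74.70° × sin 297.5° = -0.85557, so δ = -58.823°.
Sunrise equation: cos H₀ = −tan φ · tan δ = -35.0454 ≤ −1, so the host star never sets (polar day) and H₀ = π.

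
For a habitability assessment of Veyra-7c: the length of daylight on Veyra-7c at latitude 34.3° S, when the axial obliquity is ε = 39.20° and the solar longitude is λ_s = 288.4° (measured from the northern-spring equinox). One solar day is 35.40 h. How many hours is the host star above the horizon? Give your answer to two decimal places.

23.75 h

Solar declination: sin δ = sin ε · sin λ_s = sin 39.20° × sin 288.4° = -0.59972, so δ = -36.850°.
cos H₀ = −tan φ · tan δ = −tan(-34.3°) × tan(-36.850°) = -0.5112, so H₀ = 2.1074 rad = 120.75°.
Daylight = 2H₀/(2π) × 35.40 h = (2.1074/π) × 35.40 = 23.75 h.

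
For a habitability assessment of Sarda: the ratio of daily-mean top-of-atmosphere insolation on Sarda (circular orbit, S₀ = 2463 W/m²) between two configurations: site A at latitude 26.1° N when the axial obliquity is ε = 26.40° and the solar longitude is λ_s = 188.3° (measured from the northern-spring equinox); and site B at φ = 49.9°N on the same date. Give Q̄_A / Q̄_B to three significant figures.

— Configuration A (φ=+26.1°):
Solar declination: sin δ = sin ε · sin λ_s = sin 26.40° × sin 188.3° = -0.06419, so δ = -3.680°.
cos H₀ = −tan(+26.1°) tan(-3.680°) = 0.0315, H₀ = 1.5393 rad.
Bracket: H₀ sin φ sin δ + cos φ cos δ sin H₀ = 1.5393×0.43994×-0.06419 + 0.89803×0.99794×0.99950 = -0.043469 + 0.895732 = 0.852263.
Q̄ = (S₀/π) × [bracket] = (2463/π) × 0.852263 = 668.17 W/m².
— Configuration B (φ=+49.9°):
cos H₀ = −tan(+49.9°) tan(-3.680°) = 0.0764, H₀ = 1.4943 rad.
Bracket: H₀ sin φ sin δ + cos φ cos δ sin H₀ = 1.4943×0.76492×-0.06419 + 0.64412×0.99794×0.99708 = -0.073370 + 0.640916 = 0.567546.
Q̄ = (S₀/π) × [bracket] = (2463/π) × 0.567546 = 444.95 W/m².
Ratio Q̄_A / Q̄_B = 668.17 / 444.95 = 1.502.

Q̄_A / Q̄_B ≈ 1.50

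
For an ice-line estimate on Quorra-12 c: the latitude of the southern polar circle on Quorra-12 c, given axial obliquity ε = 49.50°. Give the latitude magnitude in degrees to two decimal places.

The polar circle is the lowest latitude that experiences at least one full rotation of continuous darkness at the northern-summer solstice; it lies at |φ| = 90° − ε = 90° − 49.50° = 40.50°.

40.50°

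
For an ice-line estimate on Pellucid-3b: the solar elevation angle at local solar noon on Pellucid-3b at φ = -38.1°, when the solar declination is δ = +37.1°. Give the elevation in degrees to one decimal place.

At local noon the hour angle is zero, so the zenith angle equals |φ − δ| = |-38.1° − (+37.100°)| = 75.200°.
Elevation = 90° − 75.200° = 14.8°.

14.8°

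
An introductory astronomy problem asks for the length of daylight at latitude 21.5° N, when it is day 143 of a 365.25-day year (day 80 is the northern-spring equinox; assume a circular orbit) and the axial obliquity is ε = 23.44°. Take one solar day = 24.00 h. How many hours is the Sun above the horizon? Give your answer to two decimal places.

13.13 h

Solar longitude: L_s = 360° × (143 − 80)/365.25 = 62.094°.
sin δ = sin 23.44° × sin 62.094° = 0.35153, so δ = +20.581°.
cos h₀ = −tan ϕ · tan δ = −tan(+21.5°) × tan(+20.581°) = -0.1479, so h₀ = 1.7193 rad = 98.51°.
Daylight = 2h₀/(2π) × 24.00 h = (1.7193/π) × 24.00 = 13.13 h.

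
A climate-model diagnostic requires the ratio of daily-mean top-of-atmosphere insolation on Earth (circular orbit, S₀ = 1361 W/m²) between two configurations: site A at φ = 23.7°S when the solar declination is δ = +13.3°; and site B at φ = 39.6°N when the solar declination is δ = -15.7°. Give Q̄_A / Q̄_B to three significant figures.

Q̄_A / Q̄_B ≈ 1.53

— Configuration A (φ=-23.7°):
cos H₀ = −tan(-23.7°) tan(+13.300°) = 0.1038, H₀ = 1.4668 rad.
Bracket: H₀ sin φ sin δ + cos φ cos δ sin H₀ = 1.4668×-0.40195×0.23005 + 0.91566×0.97318×0.99460 = -0.135633 + 0.886290 = 0.750657.
Q̄ = (S₀/π) × [bracket] = (1361/π) × 0.750657 = 325.20 W/m².
— Configuration B (φ=+39.6°):
cos H₀ = −tan(+39.6°) tan(-15.700°) = 0.2325, H₀ = 1.3361 rad.
Bracket: H₀ sin φ sin δ + cos φ cos δ sin H₀ = 1.3361×0.63742×-0.27060 + 0.77051×0.96269×0.97259 = -0.230458 + 0.721431 = 0.490973.
Q̄ = (S₀/π) × [bracket] = (1361/π) × 0.490973 = 212.70 W/m².
Ratio Q̄_A / Q̄_B = 325.20 / 212.70 = 1.529.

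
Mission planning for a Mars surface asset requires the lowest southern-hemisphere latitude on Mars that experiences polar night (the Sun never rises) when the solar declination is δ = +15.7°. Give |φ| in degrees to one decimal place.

Polar night requires cos H₀ = −tan φ tan δ ≥ 1, i.e. tan φ tan δ ≤ −1.
The boundary is |tan φ| · |tan δ| = 1, so |φ| = 90° − |δ| = 90° − 15.7° = 74.3° in the southern hemisphere.

|φ| = 74.3°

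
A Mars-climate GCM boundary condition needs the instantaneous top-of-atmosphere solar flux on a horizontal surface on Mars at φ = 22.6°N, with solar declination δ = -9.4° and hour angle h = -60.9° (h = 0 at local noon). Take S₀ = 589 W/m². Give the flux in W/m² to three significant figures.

cos θ_z = sin φ sin δ + cos φ cos δ cos h = -0.062765 + 0.442961 = 0.380196.
Flux = S₀ · cos θ_z = 589 × 0.380196 = 223.9 W/m².

224 W/m²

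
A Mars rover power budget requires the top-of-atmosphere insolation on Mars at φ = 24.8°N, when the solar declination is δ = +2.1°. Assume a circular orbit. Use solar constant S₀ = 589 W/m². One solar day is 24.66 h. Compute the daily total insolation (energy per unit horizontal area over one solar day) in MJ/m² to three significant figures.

cos H₀ = −tan(+24.8°) tan(+2.100°) = -0.0169, H₀ = 1.5877 rad.
Bracket: H₀ sin φ sin δ + cos φ cos δ sin H₀ = 1.5877×0.41945×0.03664 + 0.90778×0.99933×0.99986 = 0.024401 + 0.907045 = 0.931446.
Q̄ = (S₀/π) × [bracket] = (589/π) × 0.931446 = 174.63 W/m².
Daily total = Q̄ × 24.66 h × 3600 s/h = 174.63 × 24.66 × 3600 / 10⁶ = 15.50 MJ/m².

15.5 MJ/m²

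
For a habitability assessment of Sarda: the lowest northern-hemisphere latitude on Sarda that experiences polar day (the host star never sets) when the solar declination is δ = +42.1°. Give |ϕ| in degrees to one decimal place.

Polar day requires cos h₀ = −tan ϕ tan δ ≤ −1, i.e. tan ϕ tan δ ≥ 1.
The boundary is |tan ϕ| · |tan δ| = 1, so |ϕ| = 90° − |δ| = 90° − 42.1° = 47.9° in the northern hemisphere.

|ϕ| = 47.9°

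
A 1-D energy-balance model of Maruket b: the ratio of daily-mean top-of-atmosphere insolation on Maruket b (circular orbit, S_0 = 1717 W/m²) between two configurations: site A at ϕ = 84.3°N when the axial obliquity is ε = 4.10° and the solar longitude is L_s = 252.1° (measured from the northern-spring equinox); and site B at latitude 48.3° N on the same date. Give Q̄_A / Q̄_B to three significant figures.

— Configuration A (ϕ=+84.3°):
Solar declination: sin δ = sin ε · sin L_s = sin 4.10° × sin 252.1° = -0.06804, so δ = -3.901°.
cos h₀ = −tan(+84.3°) tan(-3.901°) = 0.6832, h₀ = 0.8186 rad.
Bracket: h₀ sin ϕ sin δ + cos ϕ cos δ sin h₀ = 0.8186×0.99506×-0.06804 + 0.09932×0.99768×0.73021 = -0.055422 + 0.072356 = 0.016934.
Q̄ = (S_0/π) × [bracket] = (1717/π) × 0.016934 = 9.2551 W/m².
— Configuration B (ϕ=+48.3°):
cos h₀ = −tan(+48.3°) tan(-3.901°) = 0.0765, h₀ = 1.4942 rad.
Bracket: h₀ sin ϕ sin δ + cos ϕ cos δ sin h₀ = 1.4942×0.74664×-0.06804 + 0.66523×0.99768×0.99707 = -0.075907 + 0.661742 = 0.585835.
Q̄ = (S_0/π) × [bracket] = (1717/π) × 0.585835 = 320.18 W/m².
Ratio Q̄_A / Q̄_B = 9.2551 / 320.18 = 0.02891.

Q̄_A / Q̄_B ≈ 0.0289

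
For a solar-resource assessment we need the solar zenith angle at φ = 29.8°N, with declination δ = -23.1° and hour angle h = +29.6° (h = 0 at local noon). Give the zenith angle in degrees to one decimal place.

θ_z = 60.1°

cos θ_z = sin φ sin δ + cos φ cos δ cos h = -0.194981 + 0.694022 = 0.499041.
θ_z = arccos(0.499041) = 60.1°.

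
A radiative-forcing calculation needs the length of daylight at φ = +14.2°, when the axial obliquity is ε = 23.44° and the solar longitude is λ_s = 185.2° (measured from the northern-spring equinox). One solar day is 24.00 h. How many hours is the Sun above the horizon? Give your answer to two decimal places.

Solar declination: sin δ = sin ε · sin λ_s = sin 23.44° × sin 185.2° = -0.03605, so δ = -2.066°.
cos H₀ = −tan φ · tan δ = −tan(+14.2°) × tan(-2.066°) = 0.0091, so H₀ = 1.5617 rad = 89.48°.
Daylight = 2H₀/(2π) × 24.00 h = (1.5617/π) × 24.00 = 11.93 h.

11.93 h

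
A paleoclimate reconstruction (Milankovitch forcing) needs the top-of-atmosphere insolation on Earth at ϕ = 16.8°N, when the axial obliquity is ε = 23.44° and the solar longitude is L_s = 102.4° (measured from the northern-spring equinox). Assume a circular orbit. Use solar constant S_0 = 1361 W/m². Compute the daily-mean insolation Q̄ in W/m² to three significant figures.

Q̄ ≈ 462 W/m²

Solar declination: sin δ = sin ε · sin L_s = sin 23.44° × sin 102.4° = 0.38851, so δ = +22.862°.
cos h₀ = −tan(+16.8°) tan(+22.862°) = -0.1273, h₀ = 1.6984 rad.
Bracket: h₀ sin ϕ sin δ + cos ϕ cos δ sin h₀ = 1.6984×0.28903×0.38851 + 0.95732×0.92144×0.99186 = 0.190715 + 0.874933 = 1.065648.
Q̄ = (S_0/π) × [bracket] = (1361/π) × 1.065648 = 461.7 W/m².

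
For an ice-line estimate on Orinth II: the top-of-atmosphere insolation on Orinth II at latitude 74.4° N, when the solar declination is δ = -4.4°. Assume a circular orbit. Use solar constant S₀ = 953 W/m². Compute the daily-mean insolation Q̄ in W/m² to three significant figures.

cos H₀ = −tan(+74.4°) tan(-4.400°) = 0.2756, H₀ = 1.2916 rad.
Bracket: H₀ sin φ sin δ + cos φ cos δ sin H₀ = 1.2916×0.96316×-0.07672 + 0.26892×0.99705×0.96128 = -0.095441 + 0.257745 = 0.162304.
Q̄ = (S₀/π) × [bracket] = (953/π) × 0.162304 = 49.23 W/m².

Q̄ ≈ 49.2 W/m²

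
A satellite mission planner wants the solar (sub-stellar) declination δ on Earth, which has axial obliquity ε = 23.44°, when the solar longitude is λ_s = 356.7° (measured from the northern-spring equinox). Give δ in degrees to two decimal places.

δ = -1.31°

sin δ = sin ε · sin λ_s = sin 23.44° × sin 356.7° = -0.022898.
δ = arcsin(-0.022898) = -1.31°.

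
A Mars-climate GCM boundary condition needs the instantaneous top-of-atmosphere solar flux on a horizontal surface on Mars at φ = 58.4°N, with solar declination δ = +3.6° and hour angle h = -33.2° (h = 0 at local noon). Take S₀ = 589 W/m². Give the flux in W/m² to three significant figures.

289 W/m²

cos θ_z = sin φ sin δ + cos φ cos δ cos h = 0.053480 + 0.437588 = 0.491068.
Flux = S₀ · cos θ_z = 589 × 0.491068 = 289.2 W/m².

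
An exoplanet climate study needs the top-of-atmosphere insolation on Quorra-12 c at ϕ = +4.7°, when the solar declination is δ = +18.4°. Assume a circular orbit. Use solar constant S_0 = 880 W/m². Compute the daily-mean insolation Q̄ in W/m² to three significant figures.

cos h₀ = −tan(+4.7°) tan(+18.400°) = -0.0273, h₀ = 1.5981 rad.
Bracket: h₀ sin ϕ sin δ + cos ϕ cos δ sin h₀ = 1.5981×0.08194×0.31565 + 0.99664×0.94888×0.99963 = 0.041334 + 0.945342 = 0.986676.
Q̄ = (S_0/π) × [bracket] = (880/π) × 0.986676 = 276.4 W/m².

Q̄ ≈ 276 W/m²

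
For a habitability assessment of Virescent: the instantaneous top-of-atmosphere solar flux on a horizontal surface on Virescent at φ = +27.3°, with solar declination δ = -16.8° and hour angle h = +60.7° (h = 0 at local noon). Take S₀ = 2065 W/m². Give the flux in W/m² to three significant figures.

cos θ_z = sin φ sin δ + cos φ cos δ cos h = -0.132564 + 0.416313 = 0.283749.
Flux = S₀ · cos θ_z = 2065 × 0.283749 = 585.9 W/m².

586 W/m²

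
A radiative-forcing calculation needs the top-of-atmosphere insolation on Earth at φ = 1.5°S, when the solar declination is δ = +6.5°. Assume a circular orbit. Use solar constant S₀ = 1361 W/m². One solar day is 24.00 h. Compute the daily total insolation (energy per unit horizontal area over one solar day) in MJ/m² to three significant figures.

cos H₀ = −tan(-1.5°) tan(+6.500°) = 0.0030, H₀ = 1.5678 rad.
Bracket: H₀ sin φ sin δ + cos φ cos δ sin H₀ = 1.5678×-0.02618×0.11320 + 0.99966×0.99357×1.00000 = -0.004646 + 0.993232 = 0.988586.
Q̄ = (S₀/π) × [bracket] = (1361/π) × 0.988586 = 428.27 W/m².
Daily total = Q̄ × 24.00 h × 3600 s/h = 428.27 × 24.00 × 3600 / 10⁶ = 37.00 MJ/m².

37.0 MJ/m²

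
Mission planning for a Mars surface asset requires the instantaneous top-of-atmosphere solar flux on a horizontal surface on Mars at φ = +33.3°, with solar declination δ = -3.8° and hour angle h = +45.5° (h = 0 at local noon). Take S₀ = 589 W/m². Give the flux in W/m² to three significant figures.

cos θ_z = sin φ sin δ + cos φ cos δ cos h = -0.036386 + 0.584537 = 0.548151.
Flux = S₀ · cos θ_z = 589 × 0.548151 = 322.9 W/m².

323 W/m²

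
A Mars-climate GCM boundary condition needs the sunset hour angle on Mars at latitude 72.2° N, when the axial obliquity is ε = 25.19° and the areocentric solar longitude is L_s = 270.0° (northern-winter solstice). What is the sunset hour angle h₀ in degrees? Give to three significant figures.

h₀ = 0.00°

sin δ = sin 25.19° × sin 270.0° = -0.42562, so δ = -25.190°.
cos h₀ = −tan ϕ · tan δ = 1.4650 ≥ 1, so the Sun never rises (polar night) and h₀ = 0.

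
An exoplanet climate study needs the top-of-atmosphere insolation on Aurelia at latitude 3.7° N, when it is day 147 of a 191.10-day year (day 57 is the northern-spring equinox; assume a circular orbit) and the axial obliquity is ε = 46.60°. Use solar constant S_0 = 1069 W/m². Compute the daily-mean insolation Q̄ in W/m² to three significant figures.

Q̄ ≈ 341 W/m²

Solar longitude: L_s = 360° × (147 − 57)/191.10 = 169.545°.
sin δ = sin 46.60° × sin 169.545° = 0.13185, so δ = +7.576°.
cos h₀ = −tan(+3.7°) tan(+7.576°) = -0.0086, h₀ = 1.5794 rad.
Bracket: h₀ sin ϕ sin δ + cos ϕ cos δ sin h₀ = 1.5794×0.06453×0.13185 + 0.99792×0.99127×0.99996 = 0.013438 + 0.989169 = 1.002607.
Q̄ = (S_0/π) × [bracket] = (1069/π) × 1.002607 = 341.2 W/m².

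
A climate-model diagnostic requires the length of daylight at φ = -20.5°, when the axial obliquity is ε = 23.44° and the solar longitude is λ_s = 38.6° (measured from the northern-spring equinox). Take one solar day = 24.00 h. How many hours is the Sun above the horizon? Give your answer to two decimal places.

Solar declination: sin δ = sin ε · sin λ_s = sin 23.44° × sin 38.6° = 0.24817, so δ = +14.369°.
cos H₀ = −tan φ · tan δ = −tan(-20.5°) × tan(+14.369°) = 0.0958, so H₀ = 1.4749 rad = 84.50°.
Daylight = 2H₀/(2π) × 24.00 h = (1.4749/π) × 24.00 = 11.27 h.

11.27 h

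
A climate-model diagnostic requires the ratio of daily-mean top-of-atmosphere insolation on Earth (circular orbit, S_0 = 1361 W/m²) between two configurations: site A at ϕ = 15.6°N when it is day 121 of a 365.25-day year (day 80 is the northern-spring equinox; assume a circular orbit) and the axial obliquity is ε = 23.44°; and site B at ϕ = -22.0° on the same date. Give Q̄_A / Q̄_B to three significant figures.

— Configuration A (ϕ=+15.6°):
Solar longitude: L_s = 360° × (121 − 80)/365.25 = 40.411°.
sin δ = sin 23.44° × sin 40.411° = 0.25787, so δ = +14.944°.
cos h₀ = −tan(+15.6°) tan(+14.944°) = -0.0745, h₀ = 1.6454 rad.
Bracket: h₀ sin ϕ sin δ + cos ϕ cos δ sin h₀ = 1.6454×0.26892×0.25787 + 0.96316×0.96618×0.99722 = 0.114103 + 0.927999 = 1.042102.
Q̄ = (S_0/π) × [bracket] = (1361/π) × 1.042102 = 451.46 W/m².
— Configuration B (ϕ=-22.0°):
cos h₀ = −tan(-22.0°) tan(+14.944°) = 0.1078, h₀ = 1.4628 rad.
Bracket: h₀ sin ϕ sin δ + cos ϕ cos δ sin h₀ = 1.4628×-0.37461×0.25787 + 0.92718×0.96618×0.99417 = -0.141307 + 0.890600 = 0.749293.
Q̄ = (S_0/π) × [bracket] = (1361/π) × 0.749293 = 324.61 W/m².
Ratio Q̄_A / Q̄_B = 451.46 / 324.61 = 1.391.

Q̄_A / Q̄_B ≈ 1.39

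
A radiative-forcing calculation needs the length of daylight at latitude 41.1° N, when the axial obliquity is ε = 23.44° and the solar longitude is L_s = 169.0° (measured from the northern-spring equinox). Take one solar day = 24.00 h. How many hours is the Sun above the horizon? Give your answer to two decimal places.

12.51 h

Solar declination: sin δ = sin ε · sin L_s = sin 23.44° × sin 169.0° = 0.07590, so δ = +4.353°.
cos h₀ = −tan ϕ · tan δ = −tan(+41.1°) × tan(+4.353°) = -0.0664, so h₀ = 1.6372 rad = 93.81°.
Daylight = 2h₀/(2π) × 24.00 h = (1.6372/π) × 24.00 = 12.51 h.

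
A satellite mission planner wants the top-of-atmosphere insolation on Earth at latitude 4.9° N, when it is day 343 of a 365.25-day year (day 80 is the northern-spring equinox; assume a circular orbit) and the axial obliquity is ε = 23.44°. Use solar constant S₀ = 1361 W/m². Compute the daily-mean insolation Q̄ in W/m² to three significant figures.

Q̄ ≈ 375 W/m²

Solar longitude: λ_s = 360° × (343 − 80)/365.25 = 259.220°.
sin δ = sin 23.44° × sin 259.220° = -0.39077, so δ = -23.002°.
cos H₀ = −tan(+4.9°) tan(-23.002°) = 0.0364, H₀ = 1.5344 rad.
Bracket: H₀ sin φ sin δ + cos φ cos δ sin H₀ = 1.5344×0.08542×-0.39077 + 0.99635×0.92049×0.99934 = -0.051218 + 0.916525 = 0.865307.
Q̄ = (S₀/π) × [bracket] = (1361/π) × 0.865307 = 374.9 W/m².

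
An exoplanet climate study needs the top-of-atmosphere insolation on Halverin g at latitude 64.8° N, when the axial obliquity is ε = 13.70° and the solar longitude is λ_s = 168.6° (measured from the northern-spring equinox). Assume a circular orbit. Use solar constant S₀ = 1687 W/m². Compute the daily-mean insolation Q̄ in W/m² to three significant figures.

Solar declination: sin δ = sin ε · sin λ_s = sin 13.70° × sin 168.6° = 0.04681, so δ = +2.683°.
cos H₀ = −tan(+64.8°) tan(+2.683°) = -0.0996, H₀ = 1.6706 rad.
Bracket: H₀ sin φ sin δ + cos φ cos δ sin H₀ = 1.6706×0.90483×0.04681 + 0.42578×0.99890×0.99503 = 0.070758 + 0.423198 = 0.493956.
Q̄ = (S₀/π) × [bracket] = (1687/π) × 0.493956 = 265.2 W/m².

Q̄ ≈ 265 W/m²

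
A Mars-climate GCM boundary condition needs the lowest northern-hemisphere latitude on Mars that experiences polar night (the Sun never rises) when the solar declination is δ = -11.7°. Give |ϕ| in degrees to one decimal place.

|ϕ| = 78.3°

Polar night requires cos h₀ = −tan ϕ tan δ ≥ 1, i.e. tan ϕ tan δ ≤ −1.
The boundary is |tan ϕ| · |tan δ| = 1, so |ϕ| = 90° − |δ| = 90° − 11.7° = 78.3° in the northern hemisphere.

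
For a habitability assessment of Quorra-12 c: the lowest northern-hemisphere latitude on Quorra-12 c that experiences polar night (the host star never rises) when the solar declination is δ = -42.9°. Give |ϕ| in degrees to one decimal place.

Polar night requires cos h₀ = −tan ϕ tan δ ≥ 1, i.e. tan ϕ tan δ ≤ −1.
The boundary is |tan ϕ| · |tan δ| = 1, so |ϕ| = 90° − |δ| = 90° − 42.9° = 47.1° in the northern hemisphere.

|ϕ| = 47.1°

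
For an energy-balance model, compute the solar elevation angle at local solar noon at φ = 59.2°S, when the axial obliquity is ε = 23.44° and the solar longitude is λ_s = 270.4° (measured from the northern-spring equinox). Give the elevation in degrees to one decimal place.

Solar declination: sin δ = sin ε · sin λ_s = sin 23.44° × sin 270.4° = -0.39778, so δ = -23.439°.
At local noon the hour angle is zero, so the zenith angle equals |φ − δ| = |-59.2° − (-23.439°)| = 35.761°.
Elevation = 90° − 35.761° = 54.2°.

54.2°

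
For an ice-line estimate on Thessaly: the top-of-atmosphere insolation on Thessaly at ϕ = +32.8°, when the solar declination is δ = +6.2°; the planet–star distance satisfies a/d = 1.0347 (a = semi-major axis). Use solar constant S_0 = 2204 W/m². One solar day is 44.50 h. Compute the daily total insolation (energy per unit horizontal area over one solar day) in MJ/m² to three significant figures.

cos h₀ = −tan(+32.8°) tan(+6.200°) = -0.0700, h₀ = 1.6409 rad.
Bracket: h₀ sin ϕ sin δ + cos ϕ cos δ sin h₀ = 1.6409×0.54171×0.10800 + 0.84057×0.99415×0.99755 = 0.096000 + 0.833605 = 0.929605.
Inverse-square distance factor (a/d)² = 1.0347² = 1.070604.
Q̄ = (S_0/π) × 1.070604 × [bracket] = (2204/π) × 1.070604 × 0.929605 = 698.21 W/m².
Daily total = Q̄ × 44.50 h × 3600 s/h = 698.21 × 44.50 × 3600 / 10⁶ = 111.9 MJ/m².

112 MJ/m²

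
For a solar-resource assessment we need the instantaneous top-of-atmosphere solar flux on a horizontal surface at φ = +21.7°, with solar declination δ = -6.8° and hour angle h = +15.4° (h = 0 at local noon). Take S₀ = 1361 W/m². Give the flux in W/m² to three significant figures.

1.15e+03 W/m²

cos θ_z = sin φ sin δ + cos φ cos δ cos h = -0.043779 + 0.889471 = 0.845692.
Flux = S₀ · cos θ_z = 1361 × 0.845692 = 1151 W/m².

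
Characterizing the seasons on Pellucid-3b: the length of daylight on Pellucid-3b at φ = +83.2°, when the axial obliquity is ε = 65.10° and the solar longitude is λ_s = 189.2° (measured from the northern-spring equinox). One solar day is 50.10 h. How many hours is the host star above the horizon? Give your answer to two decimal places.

Solar declination: sin δ = sin ε · sin λ_s = sin 65.10° × sin 189.2° = -0.14502, so δ = -8.338°.
cos H₀ = −tan φ · tan δ = 1.2292 ≥ 1, so the host star never rises (polar night) and H₀ = 0.
Daylight = 2H₀/(2π) × 50.10 h = (0.0000/π) × 50.10 = 0.00 h.

0.00 h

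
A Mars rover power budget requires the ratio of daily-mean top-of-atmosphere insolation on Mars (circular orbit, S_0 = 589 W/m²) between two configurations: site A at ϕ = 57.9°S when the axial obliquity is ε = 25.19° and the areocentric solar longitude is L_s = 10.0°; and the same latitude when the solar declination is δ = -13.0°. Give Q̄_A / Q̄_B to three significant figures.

— Configuration A (ϕ=-57.9°):
sin δ = sin 25.19° × sin 10.0° = 0.07391, so δ = +4.239°.
cos h₀ = −tan(-57.9°) tan(+4.239°) = 0.1181, h₀ = 1.4524 rad.
Bracket: h₀ sin ϕ sin δ + cos ϕ cos δ sin h₀ = 1.4524×-0.84712×0.07391 + 0.53140×0.99727×0.99300 = -0.090936 + 0.526240 = 0.435304.
Q̄ = (S_0/π) × [bracket] = (589/π) × 0.435304 = 81.613 W/m².
— Configuration B (ϕ=-57.9°):
cos h₀ = −tan(-57.9°) tan(-13.000°) = -0.3680, h₀ = 1.9477 rad.
Bracket: h₀ sin ϕ sin δ + cos ϕ cos δ sin h₀ = 1.9477×-0.84712×-0.22495 + 0.53140×0.97437×0.92981 = 0.371153 + 0.481437 = 0.852590.
Q̄ = (S_0/π) × [bracket] = (589/π) × 0.852590 = 159.85 W/m².
Ratio Q̄_A / Q̄_B = 81.613 / 159.85 = 0.5106.

Q̄_A / Q̄_B ≈ 0.511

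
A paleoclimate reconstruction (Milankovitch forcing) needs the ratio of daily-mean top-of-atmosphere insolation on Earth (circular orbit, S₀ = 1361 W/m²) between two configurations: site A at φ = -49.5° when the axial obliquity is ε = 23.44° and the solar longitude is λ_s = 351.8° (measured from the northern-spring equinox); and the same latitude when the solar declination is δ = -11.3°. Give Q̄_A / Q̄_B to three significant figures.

Q̄_A / Q̄_B ≈ 0.808

— Configuration A (φ=-49.5°):
Solar declination: sin δ = sin ε · sin λ_s = sin 23.44° × sin 351.8° = -0.05674, so δ = -3.252°.
cos H₀ = −tan(-49.5°) tan(-3.252°) = -0.0665, H₀ = 1.6374 rad.
Bracket: H₀ sin φ sin δ + cos φ cos δ sin H₀ = 1.6374×-0.76041×-0.05674 + 0.64945×0.99839×0.99778 = 0.070647 + 0.646965 = 0.717612.
Q̄ = (S₀/π) × [bracket] = (1361/π) × 0.717612 = 310.88 W/m².
— Configuration B (φ=-49.5°):
cos H₀ = −tan(-49.5°) tan(-11.300°) = -0.2340, H₀ = 1.8069 rad.
Bracket: H₀ sin φ sin δ + cos φ cos δ sin H₀ = 1.8069×-0.76041×-0.19595 + 0.64945×0.98061×0.97225 = 0.269232 + 0.619184 = 0.888416.
Q̄ = (S₀/π) × [bracket] = (1361/π) × 0.888416 = 384.88 W/m².
Ratio Q̄_A / Q̄_B = 310.88 / 384.88 = 0.8077.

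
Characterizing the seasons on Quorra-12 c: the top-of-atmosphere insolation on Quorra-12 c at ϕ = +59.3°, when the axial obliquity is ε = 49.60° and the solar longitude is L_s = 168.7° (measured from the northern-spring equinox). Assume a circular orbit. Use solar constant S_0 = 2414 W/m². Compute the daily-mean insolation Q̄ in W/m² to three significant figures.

Q̄ ≈ 555 W/m²

Solar declination: sin δ = sin ε · sin L_s = sin 49.60° × sin 168.7° = 0.14922, so δ = +8.582°.
cos h₀ = −tan(+59.3°) tan(+8.582°) = -0.2542, h₀ = 1.8278 rad.
Bracket: h₀ sin ϕ sin δ + cos ϕ cos δ sin h₀ = 1.8278×0.85985×0.14922 + 0.51054×0.98880×0.96716 = 0.234519 + 0.488244 = 0.722763.
Q̄ = (S_0/π) × [bracket] = (2414/π) × 0.722763 = 555.4 W/m².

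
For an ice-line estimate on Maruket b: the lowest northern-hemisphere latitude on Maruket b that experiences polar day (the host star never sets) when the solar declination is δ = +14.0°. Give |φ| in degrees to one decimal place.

Polar day requires cos H₀ = −tan φ tan δ ≤ −1, i.e. tan φ tan δ ≥ 1.
The boundary is |tan φ| · |tan δ| = 1, so |φ| = 90° − |δ| = 90° − 14.0° = 76.0° in the northern hemisphere.

|φ| = 76.0°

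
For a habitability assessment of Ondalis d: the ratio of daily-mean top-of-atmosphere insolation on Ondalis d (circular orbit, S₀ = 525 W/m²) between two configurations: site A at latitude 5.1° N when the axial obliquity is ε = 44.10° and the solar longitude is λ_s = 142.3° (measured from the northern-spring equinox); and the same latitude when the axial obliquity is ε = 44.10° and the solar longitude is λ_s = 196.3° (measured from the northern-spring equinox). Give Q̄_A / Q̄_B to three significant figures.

— Configuration A (φ=+5.1°):
Solar declination: sin δ = sin ε · sin λ_s = sin 44.10° × sin 142.3° = 0.42557, so δ = +25.187°.
cos H₀ = −tan(+5.1°) tan(+25.187°) = -0.0420, H₀ = 1.6128 rad.
Bracket: H₀ sin φ sin δ + cos φ cos δ sin H₀ = 1.6128×0.08889×0.42557 + 0.99604×0.90493×0.99912 = 0.061010 + 0.900553 = 0.961563.
Q̄ = (S₀/π) × [bracket] = (525/π) × 0.961563 = 160.69 W/m².
— Configuration B (φ=+5.1°):
Solar declination: sin δ = sin ε · sin λ_s = sin 44.10° × sin 196.3° = -0.19532, so δ = -11.263°.
cos H₀ = −tan(+5.1°) tan(-11.263°) = 0.0178, H₀ = 1.5530 rad.
Bracket: H₀ sin φ sin δ + cos φ cos δ sin H₀ = 1.5530×0.08889×-0.19532 + 0.99604×0.98074×0.99984 = -0.026963 + 0.976700 = 0.949737.
Q̄ = (S₀/π) × [bracket] = (525/π) × 0.949737 = 158.71 W/m².
Ratio Q̄_A / Q̄_B = 160.69 / 158.71 = 1.012.

Q̄_A / Q̄_B ≈ 1.01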